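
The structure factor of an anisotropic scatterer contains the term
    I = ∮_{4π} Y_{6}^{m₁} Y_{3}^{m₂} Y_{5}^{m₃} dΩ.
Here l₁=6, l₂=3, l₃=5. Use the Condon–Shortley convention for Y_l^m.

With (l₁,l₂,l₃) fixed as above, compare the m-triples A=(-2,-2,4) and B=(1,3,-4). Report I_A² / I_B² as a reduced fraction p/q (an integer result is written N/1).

l's match ⇒ only the (l;m) 3-j factors differ between A and B.
A: triangle coeff Δ(6,3,5) = 1/675675; Σ_t [0,1]: t=0:+1/967680 t=1:−1/60480 = -1/64512; (3j)²=15/1001 [(6 3 5; -2 -2 4)], sign=+1
B: triangle coeff Δ(6,3,5) = 1/675675; Σ_t [4,4]: t=4:+1/241920 = 1/241920; (3j)²=4/1001 [(6 3 5; 1 3 -4)], sign=-1
I_A²/I_B² = (15/1001)/(4/1001) = 15/4

15/4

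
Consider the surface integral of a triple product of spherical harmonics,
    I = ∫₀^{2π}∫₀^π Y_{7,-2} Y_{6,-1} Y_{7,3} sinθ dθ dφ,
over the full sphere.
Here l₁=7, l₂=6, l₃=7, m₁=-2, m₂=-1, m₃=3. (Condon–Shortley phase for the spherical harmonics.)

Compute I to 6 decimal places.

-0.088297

Checks pass: Σm=0; 20 even; l₃=7∈[1,13].
(2·7+1)(2·6+1)(2·7+1) = 2925
Δ: 6! 8! 6! / 21! → 1/2444321880
sum: t=0:+1/2612736000 t=1:−1/20736000 t=2:+1/1658880 t=3:−1/746496 t=4:+1/1658880 t=5:−1/20736000 t=6:+1/2612736000 = -1/4354560
3j²(7 6 7; 0 0 0) = Δ·Π!·Σ² = 1000/138567  (sign +1)
sum: t=1:−1/232243200 t=2:+1/8709120 t=3:−1/2488320 t=4:+1/4147200 t=5:−1/49766400 = -7/99532800
3j²(7 6 7; -2 -1 3) = Δ·Π!·Σ² = 1715/369512  (sign -1)
combine: 4πI² = 2925·1000/138567·1715/369512 = 16078125/164109517
take √, sign -1: I = -0.08829699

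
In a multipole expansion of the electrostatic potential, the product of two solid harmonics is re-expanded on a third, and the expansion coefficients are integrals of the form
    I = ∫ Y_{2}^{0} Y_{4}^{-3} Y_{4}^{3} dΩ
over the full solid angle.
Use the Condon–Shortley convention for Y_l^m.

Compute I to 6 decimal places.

Checks pass: Σm=0; 10 even; l₃=4∈[2,6].
(2·2+1)(2·4+1)(2·4+1) = 405
Δ: 2! 2! 6! / 11! → 1/13860
sum: t=0:+1/192 t=1:−1/36 t=2:+1/192 = -5/288
3j²(2 4 4; 0 0 0) = Δ·Π!·Σ² = 20/693  (sign -1)
sum: t=0:+1/480 t=1:−1/720 = 1/1440
3j²(2 4 4; 0 -3 3) = Δ·Π!·Σ² = 7/1980  (sign -1)
combine: 4πI² = 405·20/693·7/1980 = 5/121
take √, sign +1: I = 0.05734392

0.057344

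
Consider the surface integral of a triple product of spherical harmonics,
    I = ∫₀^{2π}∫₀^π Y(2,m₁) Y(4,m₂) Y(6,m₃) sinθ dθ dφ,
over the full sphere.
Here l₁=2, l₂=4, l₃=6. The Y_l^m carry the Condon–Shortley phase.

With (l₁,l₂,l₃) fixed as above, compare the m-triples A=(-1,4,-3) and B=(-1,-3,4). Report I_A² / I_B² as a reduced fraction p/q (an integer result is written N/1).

3/80

Shared (l₁,l₂,l₃)=(2,4,6): N and (l;000)² cancel in I_A²/I_B².
A: Δ = 0!·4!·8!/13! = 1/6435; Racah Σ t=0..0: t=0:+1/241920 = 1/241920; ⇒ 3j(2 4 6; -1 4 -3)² = 1/715, sgn -1
B: Δ = 0!·4!·8!/13! = 1/6435; Racah Σ t=0..0: t=0:+1/30240 = 1/30240; ⇒ 3j(2 4 6; -1 -3 4)² = 16/429, sgn +1
I_A²/I_B² = (1/715)/(16/429) = 3/80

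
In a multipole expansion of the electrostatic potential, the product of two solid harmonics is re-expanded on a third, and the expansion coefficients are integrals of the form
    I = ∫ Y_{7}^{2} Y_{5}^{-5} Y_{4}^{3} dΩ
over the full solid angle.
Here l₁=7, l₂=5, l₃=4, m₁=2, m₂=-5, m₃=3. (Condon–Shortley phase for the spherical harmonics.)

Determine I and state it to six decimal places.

Rules hold: Σm=0, L=16 even, 2≤4≤12.
N = 15·11·9 = 1485
Δ = 8!·6!·2!/17! = 1/6126120
Racah Σ t=3..5: t=3:−1/69120 t=4:+1/20736 t=5:−1/69120 = 1/51840
⇒ 3j(7 5 4; 0 0 0)² = 280/21879, sgn +1
Racah Σ t=0..0: t=0:+1/9676800 = 1/9676800
⇒ 3j(7 5 4; 2 -5 3)² = 27/19448, sgn -1
4πI² = N·(3j₀)²·(3jₘ)² = 14175/537251
I = -1·√(0.0263843/4π) = -0.04582136

-0.045821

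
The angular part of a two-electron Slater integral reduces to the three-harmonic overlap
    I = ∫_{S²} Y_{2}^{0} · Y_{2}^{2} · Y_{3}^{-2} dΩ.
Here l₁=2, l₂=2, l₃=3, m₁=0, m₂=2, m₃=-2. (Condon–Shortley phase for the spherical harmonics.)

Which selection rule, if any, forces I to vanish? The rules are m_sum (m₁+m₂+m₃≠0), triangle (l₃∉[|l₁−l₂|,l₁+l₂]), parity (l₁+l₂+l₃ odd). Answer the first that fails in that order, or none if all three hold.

azimuthal sum: 0 + 2 − 2 = 0  ✓
0 ≤ 3 ≤ 4 (triangle on l)  ✓
L = 2 + 2 + 3 = 7 (odd)  ✗

parity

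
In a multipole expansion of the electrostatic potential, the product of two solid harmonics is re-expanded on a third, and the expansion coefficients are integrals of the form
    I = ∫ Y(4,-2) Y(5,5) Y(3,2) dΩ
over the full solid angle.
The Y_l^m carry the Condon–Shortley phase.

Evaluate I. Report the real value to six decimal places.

Σmᵢ = 5 ≠ 0, so the φ-integral vanishes; I = 0

0.000000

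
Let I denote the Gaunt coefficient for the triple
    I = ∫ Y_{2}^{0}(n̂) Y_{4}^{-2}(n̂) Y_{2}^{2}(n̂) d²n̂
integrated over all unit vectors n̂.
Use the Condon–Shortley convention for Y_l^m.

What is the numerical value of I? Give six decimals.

0.156078

Rules hold: Σm=0, L=8 even, 2≤2≤6.
N = 5·9·5 = 225
Δ = 4!·0!·4!/9! = 1/630
Racah Σ t=2..2: t=2:+1/16 = 1/16
⇒ 3j(2 4 2; 0 0 0)² = 2/35, sgn +1
Racah Σ t=2..2: t=2:+1/96 = 1/96
⇒ 3j(2 4 2; 0 -2 2)² = 1/42, sgn +1
4πI² = N·(3j₀)²·(3jₘ)² = 15/49
I = +1·√(0.306122/4π) = 0.15607835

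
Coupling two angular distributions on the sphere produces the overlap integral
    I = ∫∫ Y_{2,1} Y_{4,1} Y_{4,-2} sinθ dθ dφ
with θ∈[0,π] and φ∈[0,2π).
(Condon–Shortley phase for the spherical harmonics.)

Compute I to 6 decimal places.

0.127700

Checks pass: Σm=0; 10 even; l₃=4∈[2,6].
(2·2+1)(2·4+1)(2·4+1) = 405
Δ: 2! 2! 6! / 11! → 1/13860
sum: t=0:+1/192 t=1:−1/36 t=2:+1/192 = -5/288
3j²(2 4 4; 0 0 0) = Δ·Π!·Σ² = 20/693  (sign -1)
sum: t=0:+1/240 t=1:−1/96 = -1/160
3j²(2 4 4; 1 1 -2) = Δ·Π!·Σ² = 27/1540  (sign -1)
combine: 4πI² = 405·20/693·27/1540 = 1215/5929
take √, sign +1: I = 0.12770047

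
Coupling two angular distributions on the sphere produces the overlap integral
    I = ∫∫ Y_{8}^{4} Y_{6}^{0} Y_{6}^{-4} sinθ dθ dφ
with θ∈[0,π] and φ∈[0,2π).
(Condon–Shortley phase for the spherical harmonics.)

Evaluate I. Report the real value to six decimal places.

-0.114001

m-sum 0 ✓  L=20 even ✓  2≤6≤14 ✓
Π(2lᵢ+1) = 17×13×13 = 2873
triangle coeff Δ(8,6,6) = 1/1309458150
Σ_t [2,6]: t=2:+1/49766400 t=3:−1/3110400 t=4:+1/1327104 t=5:−1/3110400 t=6:+1/49766400 = 1/6635520
(3j)²=350/46189 [(8 6 6; 0 0 0)], sign=+1
Σ_t [2,4]: t=2:+1/49766400 t=3:−1/21772800 t=4:+1/92897280 = -1/66355200
(3j)²=63/8398 [(8 6 6; 4 0 -4)], sign=-1
⇒ 4πI² = 11025/67507
I = (-1)√(11025/67507/(4π)) = -0.11400134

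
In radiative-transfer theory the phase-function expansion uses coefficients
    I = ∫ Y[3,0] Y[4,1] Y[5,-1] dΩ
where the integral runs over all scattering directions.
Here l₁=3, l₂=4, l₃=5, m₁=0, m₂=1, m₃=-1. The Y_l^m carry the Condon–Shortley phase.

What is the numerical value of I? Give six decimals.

m-sum 0 ✓  L=12 even ✓  1≤5≤7 ✓
Π(2lᵢ+1) = 7×9×11 = 693
triangle coeff Δ(3,4,5) = 1/180180
Σ_t [0,2]: t=0:+1/576 t=1:−1/144 t=2:+1/576 = -1/288
(3j)²=20/1001 [(3 4 5; 0 0 0)], sign=+1
Σ_t [0,2]: t=0:+1/1440 t=1:−1/192 t=2:+1/432 = -19/8640
(3j)²=361/30030 [(3 4 5; 0 1 -1)], sign=-1
⇒ 4πI² = 2166/13013
I = (-1)√(2166/13013/(4π)) = -0.11508947

-0.115089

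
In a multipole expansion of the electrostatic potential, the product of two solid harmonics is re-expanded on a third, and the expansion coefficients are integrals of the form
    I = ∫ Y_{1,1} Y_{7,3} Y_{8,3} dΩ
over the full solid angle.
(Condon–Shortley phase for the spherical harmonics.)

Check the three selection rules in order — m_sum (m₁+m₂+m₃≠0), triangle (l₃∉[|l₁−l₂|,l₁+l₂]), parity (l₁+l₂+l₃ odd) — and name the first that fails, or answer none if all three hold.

m_sum

m₁+m₂+m₃ = 1 + 3 + 3 = 7  ✗
triangle: |1−7|=6 ≤ l₃=8 ≤ 1+7=8
parity: l₁+l₂+l₃ = 16 is even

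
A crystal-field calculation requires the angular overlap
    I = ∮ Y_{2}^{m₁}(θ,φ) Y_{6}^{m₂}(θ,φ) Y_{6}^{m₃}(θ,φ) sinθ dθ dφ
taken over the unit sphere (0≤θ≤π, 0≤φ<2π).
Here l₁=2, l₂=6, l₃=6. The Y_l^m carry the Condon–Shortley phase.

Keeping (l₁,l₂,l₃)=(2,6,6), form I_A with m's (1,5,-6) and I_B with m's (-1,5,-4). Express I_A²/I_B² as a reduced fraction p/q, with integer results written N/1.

22/27

Shared (l₁,l₂,l₃)=(2,6,6): N and (l;000)² cancel in I_A²/I_B².
A: Δ = 2!·2!·10!/15! = 1/90090; Racah Σ t=1..1: t=1:−1/7257600 = -1/7257600; ⇒ 3j(2 6 6; 1 5 -6)² = 11/455, sgn -1
B: Δ = 2!·2!·10!/15! = 1/90090; Racah Σ t=1..2: t=1:−1/7257600 t=2:+1/725760 = 1/806400; ⇒ 3j(2 6 6; -1 5 -4)² = 27/910, sgn +1
I_A²/I_B² = (11/455)/(27/910) = 22/27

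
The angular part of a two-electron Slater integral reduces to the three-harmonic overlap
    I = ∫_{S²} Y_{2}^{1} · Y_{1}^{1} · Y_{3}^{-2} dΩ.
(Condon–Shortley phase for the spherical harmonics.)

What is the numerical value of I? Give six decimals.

0.261169

Rules hold: Σm=0, L=6 even, 1≤3≤3.
N = 5·3·7 = 105
Δ = 0!·4!·2!/7! = 1/105
Racah Σ t=0..0: t=0:+1/4 = 1/4
⇒ 3j(2 1 3; 0 0 0)² = 3/35, sgn -1
Racah Σ t=0..0: t=0:+1/12 = 1/12
⇒ 3j(2 1 3; 1 1 -2)² = 2/21, sgn -1
4πI² = N·(3j₀)²·(3jₘ)² = 6/7
I = +1·√(0.857143/4π) = 0.26116903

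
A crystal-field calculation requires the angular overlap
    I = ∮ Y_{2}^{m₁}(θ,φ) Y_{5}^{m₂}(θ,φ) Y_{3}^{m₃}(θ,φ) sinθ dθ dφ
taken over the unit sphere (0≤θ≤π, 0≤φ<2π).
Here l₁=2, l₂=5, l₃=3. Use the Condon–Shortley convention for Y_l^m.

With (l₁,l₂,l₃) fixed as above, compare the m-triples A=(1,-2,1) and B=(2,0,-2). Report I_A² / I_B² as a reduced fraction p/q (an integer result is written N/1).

l's match ⇒ only the (l;m) 3-j factors differ between A and B.
A: triangle coeff Δ(2,5,3) = 1/2310; Σ_t [1,1]: t=1:−1/288 = -1/288; (3j)²=1/22 [(2 5 3; 1 -2 1)], sign=-1
B: triangle coeff Δ(2,5,3) = 1/2310; Σ_t [0,0]: t=0:+1/2880 = 1/2880; (3j)²=1/462 [(2 5 3; 2 0 -2)], sign=-1
I_A²/I_B² = (1/22)/(1/462) = 21/1

21/1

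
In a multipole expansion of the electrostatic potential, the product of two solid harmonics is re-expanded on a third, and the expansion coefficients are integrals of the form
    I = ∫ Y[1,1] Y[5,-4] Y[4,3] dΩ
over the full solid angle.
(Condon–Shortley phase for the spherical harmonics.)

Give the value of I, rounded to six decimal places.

Checks pass: Σm=0; 10 even; l₃=4∈[4,6].
(2·1+1)(2·5+1)(2·4+1) = 297
Δ: 2! 0! 8! / 11! → 1/495
sum: t=1:−1/576 = -1/576
3j²(1 5 4; 0 0 0) = Δ·Π!·Σ² = 5/99  (sign -1)
sum: t=0:+1/10080 = 1/10080
3j²(1 5 4; 1 -4 3) = Δ·Π!·Σ² = 4/55  (sign -1)
combine: 4πI² = 297·5/99·4/55 = 12/11
take √, sign +1: I = 0.29463840

0.294638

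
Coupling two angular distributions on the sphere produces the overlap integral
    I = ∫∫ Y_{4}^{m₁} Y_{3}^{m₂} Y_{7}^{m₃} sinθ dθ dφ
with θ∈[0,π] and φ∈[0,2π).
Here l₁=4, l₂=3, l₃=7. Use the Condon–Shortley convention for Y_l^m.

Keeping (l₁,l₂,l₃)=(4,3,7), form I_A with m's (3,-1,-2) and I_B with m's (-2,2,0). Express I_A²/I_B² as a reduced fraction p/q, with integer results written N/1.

Shared (l₁,l₂,l₃)=(4,3,7): N and (l;000)² cancel in I_A²/I_B².
A: Δ = 0!·8!·6!/15! = 1/45045; Racah Σ t=0..0: t=0:+1/241920 = 1/241920; ⇒ 3j(4 3 7; 3 -1 -2)² = 4/1001, sgn -1
B: Δ = 0!·8!·6!/15! = 1/45045; Racah Σ t=0..0: t=0:+1/172800 = 1/172800; ⇒ 3j(4 3 7; -2 2 0)² = 7/2145, sgn -1
I_A²/I_B² = (4/1001)/(7/2145) = 60/49

60/49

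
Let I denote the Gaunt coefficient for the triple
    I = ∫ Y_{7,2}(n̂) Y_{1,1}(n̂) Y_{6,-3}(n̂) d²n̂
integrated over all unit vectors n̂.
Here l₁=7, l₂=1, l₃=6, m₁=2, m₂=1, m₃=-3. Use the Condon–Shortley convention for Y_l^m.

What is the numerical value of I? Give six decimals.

Rules hold: Σm=0, L=14 even, 6≤6≤8.
N = 15·3·13 = 585
Δ = 2!·12!·0!/15! = 1/1365
Racah Σ t=1..1: t=1:−1/518400 = -1/518400
⇒ 3j(7 1 6; 0 0 0)² = 7/195, sgn -1
Racah Σ t=2..2: t=2:+1/4354560 = 1/4354560
⇒ 3j(7 1 6; 2 1 -3)² = 2/273, sgn -1
4πI² = N·(3j₀)²·(3jₘ)² = 2/13
I = +1·√(0.153846/4π) = 0.11064668

0.110647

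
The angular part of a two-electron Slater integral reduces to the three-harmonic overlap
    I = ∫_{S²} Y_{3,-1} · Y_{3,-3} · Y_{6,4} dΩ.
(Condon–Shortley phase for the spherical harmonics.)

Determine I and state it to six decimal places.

0.171787

Checks pass: Σm=0; 12 even; l₃=6∈[0,6].
(2·3+1)(2·3+1)(2·6+1) = 637
Δ: 0! 6! 6! / 13! → 1/12012
sum: t=0:+1/1296 = 1/1296
3j²(3 3 6; 0 0 0) = Δ·Π!·Σ² = 100/3003  (sign +1)
sum: t=0:+1/34560 = 1/34560
3j²(3 3 6; -1 -3 4) = Δ·Π!·Σ² = 5/286  (sign +1)
combine: 4πI² = 637·100/3003·5/286 = 1750/4719
take √, sign +1: I = 0.17178653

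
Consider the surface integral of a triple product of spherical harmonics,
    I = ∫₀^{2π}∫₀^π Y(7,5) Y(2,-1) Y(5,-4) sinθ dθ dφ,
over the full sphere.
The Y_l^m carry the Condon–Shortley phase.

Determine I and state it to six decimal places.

-0.237707

Rules hold: Σm=0, L=14 even, 5≤5≤9.
N = 15·5·11 = 825
Δ = 4!·10!·0!/15! = 1/15015
Racah Σ t=2..2: t=2:+1/57600 = 1/57600
⇒ 3j(7 2 5; 0 0 0)² = 21/715, sgn -1
Racah Σ t=1..1: t=1:−1/2177280 = -1/2177280
⇒ 3j(7 2 5; 5 -1 -4)² = 8/273, sgn +1
4πI² = N·(3j₀)²·(3jₘ)² = 120/169
I = -1·√(0.710059/4π) = -0.23770720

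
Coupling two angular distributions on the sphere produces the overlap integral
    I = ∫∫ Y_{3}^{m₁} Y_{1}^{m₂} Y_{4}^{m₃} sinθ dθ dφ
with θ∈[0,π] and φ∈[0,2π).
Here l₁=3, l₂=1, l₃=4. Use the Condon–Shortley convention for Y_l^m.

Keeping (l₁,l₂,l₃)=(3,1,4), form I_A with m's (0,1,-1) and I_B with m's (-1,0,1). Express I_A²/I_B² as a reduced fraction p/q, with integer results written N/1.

2/3

Shared (l₁,l₂,l₃)=(3,1,4): N and (l;000)² cancel in I_A²/I_B².
A: Δ = 0!·6!·2!/9! = 1/252; Racah Σ t=0..0: t=0:+1/72 = 1/72; ⇒ 3j(3 1 4; 0 1 -1)² = 5/126, sgn -1
B: Δ = 0!·6!·2!/9! = 1/252; Racah Σ t=0..0: t=0:+1/48 = 1/48; ⇒ 3j(3 1 4; -1 0 1)² = 5/84, sgn -1
I_A²/I_B² = (5/126)/(5/84) = 2/3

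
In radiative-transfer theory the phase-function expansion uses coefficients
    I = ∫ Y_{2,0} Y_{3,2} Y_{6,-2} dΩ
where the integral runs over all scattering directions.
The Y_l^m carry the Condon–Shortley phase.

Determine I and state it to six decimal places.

0.000000

l₃=6 ∉ [1,5] — triangle fails ⇒ I = 0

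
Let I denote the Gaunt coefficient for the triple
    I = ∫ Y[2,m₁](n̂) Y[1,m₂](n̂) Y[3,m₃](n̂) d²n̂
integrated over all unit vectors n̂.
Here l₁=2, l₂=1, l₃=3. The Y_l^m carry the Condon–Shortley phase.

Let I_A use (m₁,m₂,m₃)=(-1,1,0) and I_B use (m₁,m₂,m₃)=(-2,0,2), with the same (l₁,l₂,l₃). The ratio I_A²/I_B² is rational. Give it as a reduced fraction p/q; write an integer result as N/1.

3/5

l's match ⇒ only the (l;m) 3-j factors differ between A and B.
A: triangle coeff Δ(2,1,3) = 1/105; Σ_t [0,0]: t=0:+1/12 = 1/12; (3j)²=1/35 [(2 1 3; -1 1 0)], sign=-1
B: triangle coeff Δ(2,1,3) = 1/105; Σ_t [0,0]: t=0:+1/24 = 1/24; (3j)²=1/21 [(2 1 3; -2 0 2)], sign=-1
I_A²/I_B² = (1/35)/(1/21) = 3/5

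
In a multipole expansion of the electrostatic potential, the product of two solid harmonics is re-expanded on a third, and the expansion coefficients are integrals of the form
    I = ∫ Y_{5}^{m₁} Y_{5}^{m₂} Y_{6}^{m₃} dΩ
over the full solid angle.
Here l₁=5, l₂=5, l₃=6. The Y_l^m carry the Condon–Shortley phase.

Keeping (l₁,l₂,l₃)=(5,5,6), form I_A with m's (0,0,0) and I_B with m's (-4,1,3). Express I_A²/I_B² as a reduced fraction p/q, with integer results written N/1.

320/9

l's match ⇒ only the (l;m) 3-j factors differ between A and B.
A: triangle coeff Δ(5,5,6) = 1/28588560; Σ_t [0,4]: t=0:+1/345600 t=1:−1/13824 t=2:+1/5184 t=3:−1/13824 t=4:+1/345600 = 7/129600; (3j)²=80/7293 [(5 5 6; 0 0 0)], sign=+1
B: triangle coeff Δ(5,5,6) = 1/28588560; Σ_t [3,4]: t=3:−1/155520 t=4:+1/138240 = 1/1244160; (3j)²=3/9724 [(5 5 6; -4 1 3)], sign=-1
I_A²/I_B² = (80/7293)/(3/9724) = 320/9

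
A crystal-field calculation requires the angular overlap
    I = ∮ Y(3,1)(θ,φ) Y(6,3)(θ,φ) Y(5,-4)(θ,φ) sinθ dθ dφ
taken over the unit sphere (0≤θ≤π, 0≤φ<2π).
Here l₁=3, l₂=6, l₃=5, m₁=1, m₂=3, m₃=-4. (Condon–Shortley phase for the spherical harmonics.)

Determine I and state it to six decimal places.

0.176531

Checks pass: Σm=0; 14 even; l₃=5∈[3,9].
(2·3+1)(2·6+1)(2·5+1) = 1001
Δ: 4! 2! 8! / 15! → 1/675675
sum: t=1:−1/8640 t=2:+1/2304 t=3:−1/8640 = 7/34560
3j²(3 6 5; 0 0 0) = Δ·Π!·Σ² = 7/429  (sign -1)
sum: t=1:−1/241920 t=2:+1/40320 = 1/48384
3j²(3 6 5; 1 3 -4) = Δ·Π!·Σ² = 24/1001  (sign -1)
combine: 4πI² = 1001·7/429·24/1001 = 56/143
take √, sign +1: I = 0.17653103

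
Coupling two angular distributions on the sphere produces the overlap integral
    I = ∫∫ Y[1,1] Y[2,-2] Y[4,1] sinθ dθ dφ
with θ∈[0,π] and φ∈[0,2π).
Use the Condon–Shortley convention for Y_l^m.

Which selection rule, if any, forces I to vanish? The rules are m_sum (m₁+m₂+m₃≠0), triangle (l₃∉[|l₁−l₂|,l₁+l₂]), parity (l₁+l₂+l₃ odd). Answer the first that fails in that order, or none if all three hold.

triangle

Σmᵢ = 0  ✓
l₃∈[|l₁−l₂|,l₁+l₂]=[1,3], have l₃=4  ✗
Σlᵢ = 7 ⇒ odd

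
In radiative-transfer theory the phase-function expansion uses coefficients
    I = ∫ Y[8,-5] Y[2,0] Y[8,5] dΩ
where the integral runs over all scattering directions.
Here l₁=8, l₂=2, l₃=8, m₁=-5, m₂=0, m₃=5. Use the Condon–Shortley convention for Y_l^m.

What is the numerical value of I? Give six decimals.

0.006640

Checks pass: Σm=0; 18 even; l₃=8∈[6,10].
(2·8+1)(2·2+1)(2·8+1) = 1445
Δ: 2! 14! 2! / 19! → 1/348840
sum: t=0:+1/116121600 t=1:−1/25401600 t=2:+1/116121600 = -1/45158400
3j²(8 2 8; 0 0 0) = Δ·Π!·Σ² = 24/1615  (sign -1)
sum: t=0:+1/24908083200 t=1:−1/958003200 t=2:+1/958003200 = 1/24908083200
3j²(8 2 8; -5 0 5) = Δ·Π!·Σ² = 1/38760  (sign -1)
combine: 4πI² = 1445·24/1615·1/38760 = 1/1805
take √, sign +1: I = 0.00663982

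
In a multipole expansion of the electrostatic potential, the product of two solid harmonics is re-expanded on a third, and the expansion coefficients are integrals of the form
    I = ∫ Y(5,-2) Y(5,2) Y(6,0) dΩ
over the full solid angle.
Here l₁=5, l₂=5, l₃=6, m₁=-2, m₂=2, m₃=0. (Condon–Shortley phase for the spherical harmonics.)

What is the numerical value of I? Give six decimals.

-0.110455

Rules hold: Σm=0, L=16 even, 0≤6≤10.
N = 11·11·13 = 1573
Δ = 4!·6!·6!/17! = 1/28588560
Racah Σ t=0..4: t=0:+1/345600 t=1:−1/13824 t=2:+1/5184 t=3:−1/13824 t=4:+1/345600 = 7/129600
⇒ 3j(5 5 6; 0 0 0)² = 80/7293, sgn +1
Racah Σ t=1..4: t=1:−1/3110400 t=2:+1/57600 t=3:−1/13824 t=4:+1/31104 = -1/43200
⇒ 3j(5 5 6; -2 2 0)² = 108/12155, sgn -1
4πI² = N·(3j₀)²·(3jₘ)² = 576/3757
I = -1·√(0.153314/4π) = -0.11045508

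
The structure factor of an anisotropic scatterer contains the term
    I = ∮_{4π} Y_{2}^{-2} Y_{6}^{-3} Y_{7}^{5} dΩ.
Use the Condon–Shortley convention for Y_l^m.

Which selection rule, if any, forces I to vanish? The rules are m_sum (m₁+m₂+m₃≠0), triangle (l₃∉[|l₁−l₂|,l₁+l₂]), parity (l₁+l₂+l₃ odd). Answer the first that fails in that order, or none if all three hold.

Σmᵢ = 0  ✓
l₃∈[|l₁−l₂|,l₁+l₂]=[4,8], have l₃=7  ✓
Σlᵢ = 15 ⇒ odd  ✗

parity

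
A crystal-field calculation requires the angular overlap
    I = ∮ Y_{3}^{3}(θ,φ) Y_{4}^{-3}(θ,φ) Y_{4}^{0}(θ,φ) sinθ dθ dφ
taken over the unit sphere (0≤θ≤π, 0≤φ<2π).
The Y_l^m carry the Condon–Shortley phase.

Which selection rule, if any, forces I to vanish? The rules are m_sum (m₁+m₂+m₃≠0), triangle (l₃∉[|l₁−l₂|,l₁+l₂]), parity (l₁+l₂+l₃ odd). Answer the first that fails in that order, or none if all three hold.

parity

Σmᵢ = 0  ✓
l₃∈[|l₁−l₂|,l₁+l₂]=[1,7], have l₃=4  ✓
Σlᵢ = 11 ⇒ odd  ✗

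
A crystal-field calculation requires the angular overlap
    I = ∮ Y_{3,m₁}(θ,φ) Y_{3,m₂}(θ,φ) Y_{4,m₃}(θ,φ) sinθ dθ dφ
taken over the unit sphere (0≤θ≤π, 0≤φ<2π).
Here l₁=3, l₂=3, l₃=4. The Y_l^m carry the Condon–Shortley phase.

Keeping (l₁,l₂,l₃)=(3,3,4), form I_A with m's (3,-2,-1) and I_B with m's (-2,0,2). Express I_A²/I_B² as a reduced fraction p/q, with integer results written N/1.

Same 3,3,4: normalisation and zero-m 3j drop out of the ratio.
A: Δ: 2! 4! 4! / 11! → 1/34650; sum: t=0:+1/288 = 1/288; 3j²(3 3 4; 3 -2 -1) = Δ·Π!·Σ² = 5/231  (sign -1)
B: Δ: 2! 4! 4! / 11! → 1/34650; sum: t=1:−1/96 t=2:+1/72 = 1/288; 3j²(3 3 4; -2 0 2) = Δ·Π!·Σ² = 1/462  (sign +1)
I_A²/I_B² = (5/231)/(1/462) = 10/1

10/1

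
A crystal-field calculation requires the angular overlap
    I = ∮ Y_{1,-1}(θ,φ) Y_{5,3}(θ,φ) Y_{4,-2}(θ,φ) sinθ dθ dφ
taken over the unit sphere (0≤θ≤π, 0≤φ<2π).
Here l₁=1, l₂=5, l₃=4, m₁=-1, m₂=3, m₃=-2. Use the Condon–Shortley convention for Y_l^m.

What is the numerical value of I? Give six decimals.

-0.259847

m-sum 0 ✓  L=10 even ✓  4≤4≤6 ✓
Π(2lᵢ+1) = 3×11×9 = 297
triangle coeff Δ(1,5,4) = 1/495
Σ_t [1,1]: t=1:−1/576 = -1/576
(3j)²=5/99 [(1 5 4; 0 0 0)], sign=-1
Σ_t [2,2]: t=2:+1/2880 = 1/2880
(3j)²=28/495 [(1 5 4; -1 3 -2)], sign=+1
⇒ 4πI² = 28/33
I = (-1)√(28/33/(4π)) = -0.25984664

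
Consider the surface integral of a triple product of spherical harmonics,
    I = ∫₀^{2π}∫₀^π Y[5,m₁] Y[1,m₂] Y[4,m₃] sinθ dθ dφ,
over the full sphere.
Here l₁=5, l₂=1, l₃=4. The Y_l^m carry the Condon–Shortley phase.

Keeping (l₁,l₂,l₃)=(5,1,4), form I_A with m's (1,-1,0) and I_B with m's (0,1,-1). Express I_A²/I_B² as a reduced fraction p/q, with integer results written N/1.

3/2

l's match ⇒ only the (l;m) 3-j factors differ between A and B.
A: triangle coeff Δ(5,1,4) = 1/495; Σ_t [0,0]: t=0:+1/1152 = 1/1152; (3j)²=1/33 [(5 1 4; 1 -1 0)], sign=+1
B: triangle coeff Δ(5,1,4) = 1/495; Σ_t [2,2]: t=2:+1/1440 = 1/1440; (3j)²=2/99 [(5 1 4; 0 1 -1)], sign=-1
I_A²/I_B² = (1/33)/(2/99) = 3/2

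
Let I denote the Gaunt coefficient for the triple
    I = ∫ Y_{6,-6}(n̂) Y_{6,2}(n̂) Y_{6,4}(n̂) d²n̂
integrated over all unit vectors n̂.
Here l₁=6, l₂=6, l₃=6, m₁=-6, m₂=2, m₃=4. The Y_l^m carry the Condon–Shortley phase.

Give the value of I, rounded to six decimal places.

-0.158872

Checks pass: Σm=0; 18 even; l₃=6∈[0,12].
(2·6+1)(2·6+1)(2·6+1) = 2197
Δ: 6! 6! 6! / 19! → 1/325909584
sum: t=0:+1/373248000 t=1:−1/1728000 t=2:+1/110592 t=3:−1/46656 t=4:+1/110592 t=5:−1/1728000 t=6:+1/373248000 = -7/1555200
3j²(6 6 6; 0 0 0) = Δ·Π!·Σ² = 400/46189  (sign -1)
sum: t=6:+1/24883200 = 1/24883200
3j²(6 6 6; -6 2 4) = Δ·Π!·Σ² = 70/4199  (sign +1)
combine: 4πI² = 2197·400/46189·70/4199 = 364000/1147619
take √, sign -1: I = -0.15887183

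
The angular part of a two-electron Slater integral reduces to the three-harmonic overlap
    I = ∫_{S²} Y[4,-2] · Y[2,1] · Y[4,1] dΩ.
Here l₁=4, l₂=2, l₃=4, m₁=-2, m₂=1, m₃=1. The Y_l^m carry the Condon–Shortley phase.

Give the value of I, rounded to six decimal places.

0.127700

m-sum 0 ✓  L=10 even ✓  2≤4≤6 ✓
Π(2lᵢ+1) = 9×5×9 = 405
triangle coeff Δ(4,2,4) = 1/13860
Σ_t [0,2]: t=0:+1/192 t=1:−1/36 t=2:+1/192 = -5/288
(3j)²=20/693 [(4 2 4; 0 0 0)], sign=-1
Σ_t [1,2]: t=1:−1/240 t=2:+1/96 = 1/160
(3j)²=27/1540 [(4 2 4; -2 1 1)], sign=-1
⇒ 4πI² = 1215/5929
I = (+1)√(1215/5929/(4π)) = 0.12770047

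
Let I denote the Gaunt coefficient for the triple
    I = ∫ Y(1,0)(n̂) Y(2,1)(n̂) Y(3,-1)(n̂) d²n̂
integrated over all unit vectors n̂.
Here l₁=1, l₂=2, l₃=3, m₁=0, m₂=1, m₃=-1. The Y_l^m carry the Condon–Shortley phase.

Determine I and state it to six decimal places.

m-sum 0 ✓  L=6 even ✓  1≤3≤3 ✓
Π(2lᵢ+1) = 3×5×7 = 105
triangle coeff Δ(1,2,3) = 1/105
Σ_t [0,0]: t=0:+1/4 = 1/4
(3j)²=3/35 [(1 2 3; 0 0 0)], sign=-1
Σ_t [0,0]: t=0:+1/6 = 1/6
(3j)²=8/105 [(1 2 3; 0 1 -1)], sign=+1
⇒ 4πI² = 24/35
I = (-1)√(24/35/(4π)) = -0.23359668

-0.233597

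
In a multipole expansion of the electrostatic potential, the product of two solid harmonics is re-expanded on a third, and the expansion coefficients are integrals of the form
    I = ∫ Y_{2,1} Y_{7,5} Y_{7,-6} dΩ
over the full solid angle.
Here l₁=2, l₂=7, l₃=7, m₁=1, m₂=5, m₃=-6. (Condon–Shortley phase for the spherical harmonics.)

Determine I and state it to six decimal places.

m-sum 0 ✓  L=16 even ✓  5≤7≤9 ✓
Π(2lᵢ+1) = 5×15×15 = 1125
triangle coeff Δ(2,7,7) = 1/185640
Σ_t [0,2]: t=0:+1/2419200 t=1:−1/518400 t=2:+1/2419200 = -1/907200
(3j)²=56/3315 [(2 7 7; 0 0 0)], sign=+1
Σ_t [0,1]: t=0:+1/958003200 t=1:−1/79833600 = -1/87091200
(3j)²=121/4760 [(2 7 7; 1 5 -6)], sign=+1
⇒ 4πI² = 1815/3757
I = (+1)√(1815/3757/(4π)) = 0.19607074

0.196071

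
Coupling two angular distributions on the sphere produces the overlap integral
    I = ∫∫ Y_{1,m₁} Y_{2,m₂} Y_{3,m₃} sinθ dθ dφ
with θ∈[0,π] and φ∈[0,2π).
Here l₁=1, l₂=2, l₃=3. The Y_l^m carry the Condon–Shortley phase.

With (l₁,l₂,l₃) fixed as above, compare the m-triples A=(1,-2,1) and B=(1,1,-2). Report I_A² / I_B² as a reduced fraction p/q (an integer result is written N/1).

1/10

Same 1,2,3: normalisation and zero-m 3j drop out of the ratio.
A: Δ: 0! 2! 4! / 7! → 1/105; sum: t=0:+1/48 = 1/48; 3j²(1 2 3; 1 -2 1) = Δ·Π!·Σ² = 1/105  (sign +1)
B: Δ: 0! 2! 4! / 7! → 1/105; sum: t=0:+1/12 = 1/12; 3j²(1 2 3; 1 1 -2) = Δ·Π!·Σ² = 2/21  (sign -1)
I_A²/I_B² = (1/105)/(2/21) = 1/10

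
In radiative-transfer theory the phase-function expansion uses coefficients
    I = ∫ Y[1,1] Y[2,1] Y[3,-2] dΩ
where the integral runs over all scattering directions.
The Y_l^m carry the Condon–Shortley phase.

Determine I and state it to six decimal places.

Rules hold: Σm=0, L=6 even, 1≤3≤3.
N = 3·5·7 = 105
Δ = 0!·2!·4!/7! = 1/105
Racah Σ t=0..0: t=0:+1/4 = 1/4
⇒ 3j(1 2 3; 0 0 0)² = 3/35, sgn -1
Racah Σ t=0..0: t=0:+1/12 = 1/12
⇒ 3j(1 2 3; 1 1 -2)² = 2/21, sgn -1
4πI² = N·(3j₀)²·(3jₘ)² = 6/7
I = +1·√(0.857143/4π) = 0.26116903

0.261169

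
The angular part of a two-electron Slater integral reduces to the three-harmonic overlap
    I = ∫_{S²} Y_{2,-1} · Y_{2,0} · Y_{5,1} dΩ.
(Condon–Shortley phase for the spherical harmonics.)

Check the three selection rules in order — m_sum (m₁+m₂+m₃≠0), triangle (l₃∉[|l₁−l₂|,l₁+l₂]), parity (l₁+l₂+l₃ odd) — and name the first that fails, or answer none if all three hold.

Σmᵢ = 0  ✓
l₃∈[|l₁−l₂|,l₁+l₂]=[0,4], have l₃=5  ✗
Σlᵢ = 9 ⇒ odd

triangle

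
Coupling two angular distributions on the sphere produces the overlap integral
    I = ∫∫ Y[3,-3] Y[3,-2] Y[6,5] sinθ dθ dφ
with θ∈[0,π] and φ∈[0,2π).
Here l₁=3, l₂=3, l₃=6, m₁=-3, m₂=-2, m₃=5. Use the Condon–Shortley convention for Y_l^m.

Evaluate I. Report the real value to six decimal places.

-0.254801

m-sum 0 ✓  L=12 even ✓  0≤6≤6 ✓
Π(2lᵢ+1) = 7×7×13 = 637
triangle coeff Δ(3,3,6) = 1/12012
Σ_t [0,0]: t=0:+1/1296 = 1/1296
(3j)²=100/3003 [(3 3 6; 0 0 0)], sign=+1
Σ_t [0,0]: t=0:+1/86400 = 1/86400
(3j)²=1/26 [(3 3 6; -3 -2 5)], sign=-1
⇒ 4πI² = 350/429
I = (-1)√(350/429/(4π)) = -0.25480060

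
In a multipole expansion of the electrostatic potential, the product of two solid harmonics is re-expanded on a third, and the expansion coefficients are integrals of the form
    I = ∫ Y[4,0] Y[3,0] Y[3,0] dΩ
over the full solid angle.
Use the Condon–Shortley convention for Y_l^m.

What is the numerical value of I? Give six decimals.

m-sum 0 ✓  L=10 even ✓  1≤3≤7 ✓
Π(2lᵢ+1) = 9×7×7 = 441
triangle coeff Δ(4,3,3) = 1/34650
Σ_t [1,3]: t=1:−1/72 t=2:+1/16 t=3:−1/72 = 5/144
(3j)²=2/77 [(4 3 3; 0 0 0)], sign=-1
(m-triple is (0,0,0) — same symbol as above.)
⇒ 4πI² = 36/121
I = (+1)√(36/121/(4π)) = 0.15386989

0.153870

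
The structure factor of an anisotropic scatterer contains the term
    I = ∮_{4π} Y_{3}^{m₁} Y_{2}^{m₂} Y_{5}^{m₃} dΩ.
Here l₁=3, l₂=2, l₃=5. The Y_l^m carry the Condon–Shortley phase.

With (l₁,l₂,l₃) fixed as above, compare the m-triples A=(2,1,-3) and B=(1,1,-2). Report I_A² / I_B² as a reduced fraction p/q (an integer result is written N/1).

Same 3,2,5: normalisation and zero-m 3j drop out of the ratio.
A: Δ: 0! 6! 4! / 11! → 1/2310; sum: t=0:+1/720 = 1/720; 3j²(3 2 5; 2 1 -3) = Δ·Π!·Σ² = 8/165  (sign +1)
B: Δ: 0! 6! 4! / 11! → 1/2310; sum: t=0:+1/288 = 1/288; 3j²(3 2 5; 1 1 -2) = Δ·Π!·Σ² = 1/22  (sign -1)
I_A²/I_B² = (8/165)/(1/22) = 16/15

16/15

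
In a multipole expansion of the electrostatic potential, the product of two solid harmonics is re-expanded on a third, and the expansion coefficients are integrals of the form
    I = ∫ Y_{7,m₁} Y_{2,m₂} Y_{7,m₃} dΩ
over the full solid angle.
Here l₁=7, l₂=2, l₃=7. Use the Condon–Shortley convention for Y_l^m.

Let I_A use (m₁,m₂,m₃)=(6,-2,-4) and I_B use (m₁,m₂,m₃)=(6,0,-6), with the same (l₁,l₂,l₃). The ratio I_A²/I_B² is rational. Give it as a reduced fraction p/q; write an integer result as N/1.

27/52

Shared (l₁,l₂,l₃)=(7,2,7): N and (l;000)² cancel in I_A²/I_B².
A: Δ = 2!·12!·2!/17! = 1/185640; Racah Σ t=0..0: t=0:+1/159667200 = 1/159667200; ⇒ 3j(7 2 7; 6 -2 -4)² = 9/1190, sgn -1
B: Δ = 2!·12!·2!/17! = 1/185640; Racah Σ t=0..1: t=0:+1/159667200 t=1:−1/479001600 = 1/239500800; ⇒ 3j(7 2 7; 6 0 -6)² = 26/1785, sgn -1
I_A²/I_B² = (9/1190)/(26/1785) = 27/52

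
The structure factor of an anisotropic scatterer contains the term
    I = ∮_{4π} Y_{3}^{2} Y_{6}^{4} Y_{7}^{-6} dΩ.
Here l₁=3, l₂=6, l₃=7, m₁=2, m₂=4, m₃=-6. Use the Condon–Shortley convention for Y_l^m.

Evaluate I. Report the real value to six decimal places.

0.183421

m-sum 0 ✓  L=16 even ✓  3≤7≤9 ✓
Π(2lᵢ+1) = 7×13×15 = 1365
triangle coeff Δ(3,6,7) = 1/2042040
Σ_t [0,2]: t=0:+1/207360 t=1:−1/57600 t=2:+1/207360 = -1/129600
(3j)²=168/12155 [(3 6 7; 0 0 0)], sign=+1
Σ_t [0,1]: t=0:+1/43545600 t=1:−1/8709120 = -1/10886400
(3j)²=8/357 [(3 6 7; 2 4 -6)], sign=+1
⇒ 4πI² = 1344/3179
I = (+1)√(1344/3179/(4π)) = 0.18342116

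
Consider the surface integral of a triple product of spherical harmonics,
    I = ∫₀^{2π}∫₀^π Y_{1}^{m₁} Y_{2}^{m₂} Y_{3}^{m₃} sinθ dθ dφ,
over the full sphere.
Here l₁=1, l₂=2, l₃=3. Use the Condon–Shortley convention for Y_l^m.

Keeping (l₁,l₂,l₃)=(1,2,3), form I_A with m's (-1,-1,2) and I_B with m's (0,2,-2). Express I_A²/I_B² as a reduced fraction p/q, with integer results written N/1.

2/1

Shared (l₁,l₂,l₃)=(1,2,3): N and (l;000)² cancel in I_A²/I_B².
A: Δ = 0!·2!·4!/7! = 1/105; Racah Σ t=0..0: t=0:+1/12 = 1/12; ⇒ 3j(1 2 3; -1 -1 2)² = 2/21, sgn -1
B: Δ = 0!·2!·4!/7! = 1/105; Racah Σ t=0..0: t=0:+1/24 = 1/24; ⇒ 3j(1 2 3; 0 2 -2)² = 1/21, sgn -1
I_A²/I_B² = (2/21)/(1/21) = 2/1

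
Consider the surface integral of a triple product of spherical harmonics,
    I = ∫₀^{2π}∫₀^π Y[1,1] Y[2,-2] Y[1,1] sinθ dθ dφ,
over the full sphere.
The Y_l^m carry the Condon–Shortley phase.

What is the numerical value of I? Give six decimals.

0.309019

Checks pass: Σm=0; 4 even; l₃=1∈[1,3].
(2·1+1)(2·2+1)(2·1+1) = 45
Δ: 2! 0! 2! / 5! → 1/30
sum: t=1:−1/1 = -1/1
3j²(1 2 1; 0 0 0) = Δ·Π!·Σ² = 2/15  (sign +1)
sum: t=0:+1/4 = 1/4
3j²(1 2 1; 1 -2 1) = Δ·Π!·Σ² = 1/5  (sign +1)
combine: 4πI² = 45·2/15·1/5 = 6/5
take √, sign +1: I = 0.30901936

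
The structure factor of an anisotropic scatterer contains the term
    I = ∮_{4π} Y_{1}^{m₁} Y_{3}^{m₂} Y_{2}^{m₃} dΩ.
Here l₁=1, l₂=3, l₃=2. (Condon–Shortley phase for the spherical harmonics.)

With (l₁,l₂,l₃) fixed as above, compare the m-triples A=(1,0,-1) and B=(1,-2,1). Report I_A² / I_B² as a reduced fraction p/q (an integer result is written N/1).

Shared (l₁,l₂,l₃)=(1,3,2): N and (l;000)² cancel in I_A²/I_B².
A: Δ = 2!·0!·4!/7! = 1/105; Racah Σ t=0..0: t=0:+1/12 = 1/12; ⇒ 3j(1 3 2; 1 0 -1)² = 1/35, sgn -1
B: Δ = 2!·0!·4!/7! = 1/105; Racah Σ t=0..0: t=0:+1/12 = 1/12; ⇒ 3j(1 3 2; 1 -2 1)² = 2/21, sgn -1
I_A²/I_B² = (1/35)/(2/21) = 3/10

3/10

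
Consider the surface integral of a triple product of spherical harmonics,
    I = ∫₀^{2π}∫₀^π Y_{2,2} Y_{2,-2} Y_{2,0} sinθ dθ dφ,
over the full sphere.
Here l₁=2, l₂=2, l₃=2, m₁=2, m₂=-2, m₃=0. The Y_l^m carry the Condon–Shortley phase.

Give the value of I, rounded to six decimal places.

m-sum 0 ✓  L=6 even ✓  0≤2≤4 ✓
Π(2lᵢ+1) = 5×5×5 = 125
triangle coeff Δ(2,2,2) = 1/630
Σ_t [0,2]: t=0:+1/8 t=1:−1/1 t=2:+1/8 = -3/4
(3j)²=2/35 [(2 2 2; 0 0 0)], sign=-1
Σ_t [0,0]: t=0:+1/8 = 1/8
(3j)²=2/35 [(2 2 2; 2 -2 0)], sign=+1
⇒ 4πI² = 20/49
I = (-1)√(20/49/(4π)) = -0.18022375

-0.180224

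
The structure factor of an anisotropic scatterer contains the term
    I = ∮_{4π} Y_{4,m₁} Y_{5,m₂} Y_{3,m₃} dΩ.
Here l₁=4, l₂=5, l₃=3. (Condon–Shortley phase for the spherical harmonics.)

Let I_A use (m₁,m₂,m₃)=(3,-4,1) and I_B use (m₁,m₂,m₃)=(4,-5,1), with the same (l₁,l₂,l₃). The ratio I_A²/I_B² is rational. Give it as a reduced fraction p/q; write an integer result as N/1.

l's match ⇒ only the (l;m) 3-j factors differ between A and B.
A: triangle coeff Δ(4,5,3) = 1/180180; Σ_t [0,1]: t=0:+1/4320 t=1:−1/5760 = 1/17280; (3j)²=7/4290 [(4 5 3; 3 -4 1)], sign=+1
B: triangle coeff Δ(4,5,3) = 1/180180; Σ_t [0,0]: t=0:+1/34560 = 1/34560; (3j)²=14/429 [(4 5 3; 4 -5 1)], sign=+1
I_A²/I_B² = (7/4290)/(14/429) = 1/20

1/20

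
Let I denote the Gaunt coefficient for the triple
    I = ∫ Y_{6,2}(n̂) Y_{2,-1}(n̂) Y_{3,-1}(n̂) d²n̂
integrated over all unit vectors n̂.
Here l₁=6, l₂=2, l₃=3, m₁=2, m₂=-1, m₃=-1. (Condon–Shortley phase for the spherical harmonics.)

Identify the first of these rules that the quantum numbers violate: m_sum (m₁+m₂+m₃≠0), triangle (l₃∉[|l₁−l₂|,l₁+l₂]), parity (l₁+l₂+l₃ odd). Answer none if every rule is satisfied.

azimuthal sum: 2 − 1 − 1 = 0  ✓
4 ≤ 3 ≤ 8 (triangle on l)  ✗
L = 6 + 2 + 3 = 11 (odd)

triangle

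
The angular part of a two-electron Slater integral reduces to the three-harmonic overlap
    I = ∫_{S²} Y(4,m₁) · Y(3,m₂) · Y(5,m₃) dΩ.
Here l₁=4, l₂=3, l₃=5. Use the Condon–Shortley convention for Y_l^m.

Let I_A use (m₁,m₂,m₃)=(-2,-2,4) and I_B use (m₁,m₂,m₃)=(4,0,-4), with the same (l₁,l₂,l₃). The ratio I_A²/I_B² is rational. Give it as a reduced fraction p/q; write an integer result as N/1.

Shared (l₁,l₂,l₃)=(4,3,5): N and (l;000)² cancel in I_A²/I_B².
A: Δ = 2!·6!·4!/13! = 1/180180; Racah Σ t=0..1: t=0:+1/8640 t=1:−1/2880 = -1/4320; ⇒ 3j(4 3 5; -2 -2 4)² = 8/429, sgn +1
B: Δ = 2!·6!·4!/13! = 1/180180; Racah Σ t=0..0: t=0:+1/8640 = 1/8640; ⇒ 3j(4 3 5; 4 0 -4)² = 28/715, sgn -1
I_A²/I_B² = (8/429)/(28/715) = 10/21

10/21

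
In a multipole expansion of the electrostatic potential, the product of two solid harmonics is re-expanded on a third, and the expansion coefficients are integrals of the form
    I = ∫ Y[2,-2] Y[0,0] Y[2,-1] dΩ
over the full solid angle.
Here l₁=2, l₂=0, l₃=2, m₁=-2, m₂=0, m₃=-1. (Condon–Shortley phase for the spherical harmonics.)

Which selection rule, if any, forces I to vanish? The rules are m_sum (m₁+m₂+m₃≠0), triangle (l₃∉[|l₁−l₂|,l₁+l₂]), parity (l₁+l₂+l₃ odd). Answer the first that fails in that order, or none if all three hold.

m_sum

m₁+m₂+m₃ = -2 + 0 − 1 = -3  ✗
triangle: |2−0|=2 ≤ l₃=2 ≤ 2+0=2
parity: l₁+l₂+l₃ = 4 is even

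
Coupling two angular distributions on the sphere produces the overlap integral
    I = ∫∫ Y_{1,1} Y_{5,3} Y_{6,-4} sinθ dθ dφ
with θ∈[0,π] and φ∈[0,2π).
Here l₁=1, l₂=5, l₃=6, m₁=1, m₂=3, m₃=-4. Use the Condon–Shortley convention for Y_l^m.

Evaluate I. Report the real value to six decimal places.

0.274090

Rules hold: Σm=0, L=12 even, 4≤6≤6.
N = 3·11·13 = 429
Δ = 0!·2!·10!/13! = 1/858
Racah Σ t=0..0: t=0:+1/14400 = 1/14400
⇒ 3j(1 5 6; 0 0 0)² = 6/143, sgn +1
Racah Σ t=0..0: t=0:+1/161280 = 1/161280
⇒ 3j(1 5 6; 1 3 -4)² = 15/286, sgn +1
4πI² = N·(3j₀)²·(3jₘ)² = 135/143
I = +1·√(0.944056/4π) = 0.27409047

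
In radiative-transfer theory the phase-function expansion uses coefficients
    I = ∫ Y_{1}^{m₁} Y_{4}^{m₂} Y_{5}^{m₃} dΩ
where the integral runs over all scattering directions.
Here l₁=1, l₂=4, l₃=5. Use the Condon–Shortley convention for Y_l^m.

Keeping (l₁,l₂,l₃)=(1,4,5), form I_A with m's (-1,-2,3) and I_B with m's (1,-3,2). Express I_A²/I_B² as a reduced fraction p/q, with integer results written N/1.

Shared (l₁,l₂,l₃)=(1,4,5): N and (l;000)² cancel in I_A²/I_B².
A: Δ = 0!·2!·8!/11! = 1/495; Racah Σ t=0..0: t=0:+1/2880 = 1/2880; ⇒ 3j(1 4 5; -1 -2 3)² = 28/495, sgn +1
B: Δ = 0!·2!·8!/11! = 1/495; Racah Σ t=0..0: t=0:+1/10080 = 1/10080; ⇒ 3j(1 4 5; 1 -3 2)² = 1/165, sgn -1
I_A²/I_B² = (28/495)/(1/165) = 28/3

28/3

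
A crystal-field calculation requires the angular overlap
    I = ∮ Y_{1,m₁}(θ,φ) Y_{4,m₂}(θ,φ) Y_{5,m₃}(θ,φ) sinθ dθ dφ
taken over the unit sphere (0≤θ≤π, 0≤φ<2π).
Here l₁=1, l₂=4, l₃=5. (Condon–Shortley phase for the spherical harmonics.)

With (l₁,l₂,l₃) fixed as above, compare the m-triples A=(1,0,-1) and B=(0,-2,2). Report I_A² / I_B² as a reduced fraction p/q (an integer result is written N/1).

l's match ⇒ only the (l;m) 3-j factors differ between A and B.
A: triangle coeff Δ(1,4,5) = 1/495; Σ_t [0,0]: t=0:+1/1152 = 1/1152; (3j)²=1/33 [(1 4 5; 1 0 -1)], sign=+1
B: triangle coeff Δ(1,4,5) = 1/495; Σ_t [0,0]: t=0:+1/1440 = 1/1440; (3j)²=7/165 [(1 4 5; 0 -2 2)], sign=-1
I_A²/I_B² = (1/33)/(7/165) = 5/7

5/7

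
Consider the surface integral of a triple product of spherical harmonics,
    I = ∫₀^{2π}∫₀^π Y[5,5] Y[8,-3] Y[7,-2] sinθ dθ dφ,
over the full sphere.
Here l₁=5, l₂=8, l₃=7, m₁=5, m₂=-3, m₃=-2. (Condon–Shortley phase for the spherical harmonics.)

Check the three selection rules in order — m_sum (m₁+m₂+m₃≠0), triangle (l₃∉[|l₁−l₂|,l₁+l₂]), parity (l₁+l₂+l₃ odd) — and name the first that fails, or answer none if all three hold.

none

azimuthal sum: 5 − 3 − 2 = 0  ✓
3 ≤ 7 ≤ 13 (triangle on l)  ✓
L = 5 + 8 + 7 = 20 (even)  ✓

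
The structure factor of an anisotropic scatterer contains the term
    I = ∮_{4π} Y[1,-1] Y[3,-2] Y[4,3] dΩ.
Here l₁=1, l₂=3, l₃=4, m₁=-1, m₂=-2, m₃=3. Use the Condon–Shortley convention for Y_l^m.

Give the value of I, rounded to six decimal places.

Rules hold: Σm=0, L=8 even, 2≤4≤4.
N = 3·7·9 = 189
Δ = 0!·2!·6!/9! = 1/252
Racah Σ t=0..0: t=0:+1/36 = 1/36
⇒ 3j(1 3 4; 0 0 0)² = 4/63, sgn +1
Racah Σ t=0..0: t=0:+1/240 = 1/240
⇒ 3j(1 3 4; -1 -2 3)² = 1/12, sgn -1
4πI² = N·(3j₀)²·(3jₘ)² = 1/1
I = -1·√(1/4π) = -0.28209479

-0.282095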